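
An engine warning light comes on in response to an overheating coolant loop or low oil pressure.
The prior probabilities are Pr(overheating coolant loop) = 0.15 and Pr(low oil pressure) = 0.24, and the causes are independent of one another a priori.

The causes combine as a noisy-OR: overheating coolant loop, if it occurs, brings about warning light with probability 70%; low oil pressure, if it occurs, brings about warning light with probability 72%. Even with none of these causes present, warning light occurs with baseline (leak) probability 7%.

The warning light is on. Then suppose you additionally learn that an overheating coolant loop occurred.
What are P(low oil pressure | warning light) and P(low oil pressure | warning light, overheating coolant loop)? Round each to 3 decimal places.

Under noisy-OR, P(warning light | causes) = 1 − (1−0.07)·∏(1−qᵢ) over the active causes.
Enumerate the 4 (overheating coolant loop, low oil pressure) configurations and weight by the priors:
  P(warning light) = 0.07×0.85×0.76 + 0.7396×0.85×0.24 + 0.721×0.15×0.76 + 0.92188×0.15×0.24
        = 0.045220 + 0.150878 + 0.082194 + 0.033188 = 0.311480
Keeping only the low oil pressure-present terms gives 0.184066, so
  P(low oil pressure | warning light) = 0.184066 / 0.311480 ≈ 0.591

Now condition on the additional information:
P(warning light | overheating coolant loop) = 0.721*0.76 + 0.92188*0.24 = 0.547960 + 0.221251 = 0.769211
The low oil pressure-present share is 0.92188*0.24 = 0.221251.
Hence the posterior is 0.221251/0.769211 ≈ 0.288.

P(low oil pressure | warning light) ≈ 0.591; P(low oil pressure | warning light, overheating coolant loop) ≈ 0.288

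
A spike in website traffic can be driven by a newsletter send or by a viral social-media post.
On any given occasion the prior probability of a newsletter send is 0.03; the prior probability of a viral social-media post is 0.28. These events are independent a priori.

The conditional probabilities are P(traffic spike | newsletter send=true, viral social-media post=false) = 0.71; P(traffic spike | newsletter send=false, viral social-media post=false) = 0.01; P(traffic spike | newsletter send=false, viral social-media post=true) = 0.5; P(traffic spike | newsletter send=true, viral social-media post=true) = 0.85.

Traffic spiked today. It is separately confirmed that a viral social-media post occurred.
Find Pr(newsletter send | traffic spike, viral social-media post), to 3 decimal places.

Numerator (weight on configurations with newsletter send): 0.85*0.03 = 0.025500
Normalizer over all consistent configurations: 0.5*0.97 + 0.85*0.03 = 0.510500
P(newsletter send | traffic spike, viral social-media post) = 0.025500/0.510500 ≈ 0.050

Pr(newsletter send | traffic spike, viral social-media post) ≈ 0.050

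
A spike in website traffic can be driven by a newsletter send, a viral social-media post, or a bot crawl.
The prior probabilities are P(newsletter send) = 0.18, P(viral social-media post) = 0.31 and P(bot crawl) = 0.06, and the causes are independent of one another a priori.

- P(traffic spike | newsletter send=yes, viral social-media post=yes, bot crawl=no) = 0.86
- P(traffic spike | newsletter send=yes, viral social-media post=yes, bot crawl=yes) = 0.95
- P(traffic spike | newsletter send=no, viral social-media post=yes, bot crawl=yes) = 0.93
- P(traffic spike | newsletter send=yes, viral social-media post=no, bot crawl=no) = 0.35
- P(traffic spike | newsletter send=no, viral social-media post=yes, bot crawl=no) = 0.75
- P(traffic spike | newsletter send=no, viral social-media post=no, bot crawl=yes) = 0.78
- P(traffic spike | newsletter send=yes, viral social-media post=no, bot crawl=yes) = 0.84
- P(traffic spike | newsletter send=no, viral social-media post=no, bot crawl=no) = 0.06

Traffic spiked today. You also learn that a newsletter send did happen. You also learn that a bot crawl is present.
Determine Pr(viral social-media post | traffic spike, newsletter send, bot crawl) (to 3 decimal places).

By total probability over both values of viral social-media post:
  P(traffic spike | newsletter send, bot crawl) = 0.84·0.69 + 0.95·0.31
        = 0.579600 + 0.294500 = 0.874100
Configurations with viral social-media post contribute 0.294500, so
  P(viral social-media post | traffic spike, newsletter send, bot crawl) = 0.294500 / 0.874100 ≈ 0.337

Pr(viral social-media post | traffic spike, newsletter send, bot crawl) ≈ 0.337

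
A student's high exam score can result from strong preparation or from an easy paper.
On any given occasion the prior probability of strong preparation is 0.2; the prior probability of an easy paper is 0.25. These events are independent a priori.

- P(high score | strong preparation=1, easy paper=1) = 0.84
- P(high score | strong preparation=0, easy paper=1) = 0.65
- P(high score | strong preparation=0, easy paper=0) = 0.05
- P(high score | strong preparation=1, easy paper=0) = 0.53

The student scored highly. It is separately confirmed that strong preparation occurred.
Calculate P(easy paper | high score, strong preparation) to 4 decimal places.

By total probability over both values of easy paper:
  P(high score | strong preparation) = 0.53×0.75 + 0.84×0.25
        = 0.397500 + 0.210000 = 0.607500
Keeping only the easy paper-present terms gives 0.210000, so
  P(easy paper | high score, strong preparation) = 0.210000 / 0.607500 ≈ 0.3457

P(easy paper | high score, strong preparation) ≈ 0.3457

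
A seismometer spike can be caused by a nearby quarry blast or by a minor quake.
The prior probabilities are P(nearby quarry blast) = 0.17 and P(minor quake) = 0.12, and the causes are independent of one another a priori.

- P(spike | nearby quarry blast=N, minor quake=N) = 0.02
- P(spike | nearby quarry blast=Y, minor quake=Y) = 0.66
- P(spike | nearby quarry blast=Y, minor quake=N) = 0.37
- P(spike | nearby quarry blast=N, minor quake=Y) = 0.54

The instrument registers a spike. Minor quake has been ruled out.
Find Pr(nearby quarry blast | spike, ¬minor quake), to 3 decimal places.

For the numerator, keep only nearby quarry blast=true terms: 0.37·0.17 = 0.062900
Denominator P(spike | ¬minor quake): 0.02·0.83 + 0.37·0.17 = 0.079500
P(nearby quarry blast | spike, ¬minor quake) = 0.062900/0.079500 ≈ 0.791

Pr(nearby quarry blast | spike, ¬minor quake) ≈ 0.791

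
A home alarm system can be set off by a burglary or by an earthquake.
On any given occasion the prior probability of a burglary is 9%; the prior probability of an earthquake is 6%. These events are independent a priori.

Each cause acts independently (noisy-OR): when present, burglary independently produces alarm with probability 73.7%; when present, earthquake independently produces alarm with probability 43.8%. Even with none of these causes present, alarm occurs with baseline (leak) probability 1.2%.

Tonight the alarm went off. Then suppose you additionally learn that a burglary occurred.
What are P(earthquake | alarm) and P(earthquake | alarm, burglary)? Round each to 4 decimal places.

Under noisy-OR, P(alarm | causes) = 1 − (1−0.012)·∏(1−qᵢ) over the active causes.
P(alarm) = 0.012·0.91·0.94 + 0.444744·0.91·0.06 + 0.740156·0.09·0.94 + 0.853968·0.09·0.06 = 0.010265 + 0.024283 + 0.062617 + 0.004611 = 0.101776
Of this, 0.028894 comes from 0.024283 + 0.004611 (the earthquake=true cases).
So P(earthquake | alarm) = 0.028894/0.101776 ≈ 0.2839.

With the extra evidence:
By total probability over both values of earthquake:
  P(alarm | burglary) = 0.740156·0.94 + 0.853968·0.06
        = 0.695747 + 0.051238 = 0.746985
The terms with earthquake present sum to 0.051238, so
  P(earthquake | alarm, burglary) = 0.051238 / 0.746985 ≈ 0.0686
Conditioning on burglary lowers the posterior on earthquake: the classic explaining-away effect in a common-effect structure.

P(earthquake | alarm) ≈ 0.2839; P(earthquake | alarm, burglary) ≈ 0.0686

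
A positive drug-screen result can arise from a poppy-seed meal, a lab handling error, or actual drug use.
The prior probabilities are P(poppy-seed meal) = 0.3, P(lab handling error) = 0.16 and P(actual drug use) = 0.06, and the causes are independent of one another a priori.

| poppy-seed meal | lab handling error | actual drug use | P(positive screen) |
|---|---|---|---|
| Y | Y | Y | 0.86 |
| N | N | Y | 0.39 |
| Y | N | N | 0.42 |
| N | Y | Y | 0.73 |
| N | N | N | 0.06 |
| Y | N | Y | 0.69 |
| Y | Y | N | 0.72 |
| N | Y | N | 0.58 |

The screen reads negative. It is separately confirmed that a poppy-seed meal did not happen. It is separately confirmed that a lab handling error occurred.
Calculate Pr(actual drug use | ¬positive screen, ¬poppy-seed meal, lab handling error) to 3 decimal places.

P(¬positive screen | ¬poppy-seed meal, lab handling error) = 0.42×0.94 + 0.27×0.06 = 0.394800 + 0.016200 = 0.411000
Of this, 0.016200 comes from 0.27×0.06 (the actual drug use=true cases).
P(actual drug use | ¬positive screen, ¬poppy-seed meal, lab handling error) = 0.016200 / 0.411000 ≈ 0.039

Pr(actual drug use | ¬positive screen, ¬poppy-seed meal, lab handling error) ≈ 0.039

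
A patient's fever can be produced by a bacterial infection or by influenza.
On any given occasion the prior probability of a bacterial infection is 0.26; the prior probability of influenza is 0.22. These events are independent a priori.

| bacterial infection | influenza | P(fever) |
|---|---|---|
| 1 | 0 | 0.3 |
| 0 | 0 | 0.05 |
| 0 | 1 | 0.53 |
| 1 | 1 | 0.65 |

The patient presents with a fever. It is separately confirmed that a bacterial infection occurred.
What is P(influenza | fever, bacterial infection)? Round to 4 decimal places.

P(influenza | fever, bacterial infection) ≈ 0.3793

P(fever | bacterial infection) = 0.3×0.78 + 0.65×0.22 = 0.234000 + 0.143000 = 0.377000
The influenza-present share is 0.65×0.22 = 0.143000.
P(influenza | fever, bacterial infection) = 0.143000 / 0.377000 ≈ 0.3793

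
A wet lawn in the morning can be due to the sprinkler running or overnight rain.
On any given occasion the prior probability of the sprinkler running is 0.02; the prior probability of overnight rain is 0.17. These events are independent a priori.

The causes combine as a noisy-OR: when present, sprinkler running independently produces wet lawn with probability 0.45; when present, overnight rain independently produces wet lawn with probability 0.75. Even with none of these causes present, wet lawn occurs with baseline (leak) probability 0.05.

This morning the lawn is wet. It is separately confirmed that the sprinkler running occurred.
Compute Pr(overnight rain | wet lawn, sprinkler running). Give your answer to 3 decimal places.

Pr(overnight rain | wet lawn, sprinkler running) ≈ 0.272

Under noisy-OR, P(wet lawn | causes) = 1 − (1−0.05)·∏(1−qᵢ) over the active causes.
For the numerator, keep only overnight rain=true terms: 0.869375×0.17 = 0.147794
Denominator P(wet lawn | sprinkler running): 0.4775×0.83 + 0.869375×0.17 = 0.544119
P(overnight rain | wet lawn, sprinkler running) = 0.147794/0.544119 ≈ 0.272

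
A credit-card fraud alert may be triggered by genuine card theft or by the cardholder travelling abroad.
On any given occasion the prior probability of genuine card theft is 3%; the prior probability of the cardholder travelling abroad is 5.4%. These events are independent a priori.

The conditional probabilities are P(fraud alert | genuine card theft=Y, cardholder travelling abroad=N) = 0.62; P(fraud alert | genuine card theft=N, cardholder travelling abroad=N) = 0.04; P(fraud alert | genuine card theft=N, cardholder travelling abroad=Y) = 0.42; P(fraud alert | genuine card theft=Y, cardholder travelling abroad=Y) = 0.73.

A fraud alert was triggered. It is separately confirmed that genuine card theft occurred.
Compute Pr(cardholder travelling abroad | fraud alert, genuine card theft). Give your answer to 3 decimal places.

Pr(cardholder travelling abroad | fraud alert, genuine card theft) ≈ 0.063

Sum P(fraud alert|·) weighted by the priors over both values of cardholder travelling abroad:
  P(fraud alert | genuine card theft) = 0.62*0.946 + 0.73*0.054
        = 0.586520 + 0.039420 = 0.625940
Configurations with cardholder travelling abroad contribute 0.039420, so
  P(cardholder travelling abroad | fraud alert, genuine card theft) = 0.039420 / 0.625940 ≈ 0.063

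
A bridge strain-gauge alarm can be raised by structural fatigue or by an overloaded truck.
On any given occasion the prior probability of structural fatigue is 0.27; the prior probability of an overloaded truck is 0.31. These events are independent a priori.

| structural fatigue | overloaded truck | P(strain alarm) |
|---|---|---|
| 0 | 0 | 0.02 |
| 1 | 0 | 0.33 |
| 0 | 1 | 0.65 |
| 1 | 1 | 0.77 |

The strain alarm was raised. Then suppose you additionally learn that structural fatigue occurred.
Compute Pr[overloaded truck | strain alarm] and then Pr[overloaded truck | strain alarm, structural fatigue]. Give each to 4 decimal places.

Pr[overloaded truck | strain alarm] ≈ 0.7472; Pr[overloaded truck | strain alarm, structural fatigue] ≈ 0.5118

Enumerate the 4 (structural fatigue, overloaded truck) configurations and weight by the priors:
  P(strain alarm) = 0.02·0.73·0.69 + 0.65·0.73·0.31 + 0.33·0.27·0.69 + 0.77·0.27·0.31
        = 0.010074 + 0.147095 + 0.061479 + 0.064449 = 0.283097
Configurations with overloaded truck contribute 0.211544, so
  P(overloaded truck | strain alarm) = 0.211544 / 0.283097 ≈ 0.7472

With the extra evidence:
Enumerate both values of overloaded truck and weight by the priors:
  P(strain alarm | structural fatigue) = 0.33·0.69 + 0.77·0.31
        = 0.227700 + 0.238700 = 0.466400
The terms with overloaded truck present sum to 0.238700, so
  P(overloaded truck | strain alarm, structural fatigue) = 0.238700 / 0.466400 ≈ 0.5118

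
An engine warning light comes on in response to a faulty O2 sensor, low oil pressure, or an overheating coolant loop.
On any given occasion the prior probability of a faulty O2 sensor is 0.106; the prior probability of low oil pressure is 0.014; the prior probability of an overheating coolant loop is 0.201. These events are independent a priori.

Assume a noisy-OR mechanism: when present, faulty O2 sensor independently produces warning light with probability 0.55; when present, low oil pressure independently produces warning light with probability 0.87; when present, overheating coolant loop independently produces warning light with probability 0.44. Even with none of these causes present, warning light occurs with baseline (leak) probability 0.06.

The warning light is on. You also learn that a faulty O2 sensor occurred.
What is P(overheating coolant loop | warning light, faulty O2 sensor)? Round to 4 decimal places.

P(overheating coolant loop | warning light, faulty O2 sensor) ≈ 0.2487

Under noisy-OR, P(warning light | causes) = 1 − (1−0.06)·∏(1−qᵢ) over the active causes.
P(warning light | faulty O2 sensor) = 0.577·0.986·0.799 + 0.76312·0.986·0.201 + 0.94501·0.014·0.799 + 0.969206·0.014·0.201 = 0.454569 + 0.151240 + 0.010571 + 0.002727 = 0.619107
The overheating coolant loop-present share is 0.151240 + 0.002727 = 0.153967.
Hence the posterior is 0.153967/0.619107 ≈ 0.2487.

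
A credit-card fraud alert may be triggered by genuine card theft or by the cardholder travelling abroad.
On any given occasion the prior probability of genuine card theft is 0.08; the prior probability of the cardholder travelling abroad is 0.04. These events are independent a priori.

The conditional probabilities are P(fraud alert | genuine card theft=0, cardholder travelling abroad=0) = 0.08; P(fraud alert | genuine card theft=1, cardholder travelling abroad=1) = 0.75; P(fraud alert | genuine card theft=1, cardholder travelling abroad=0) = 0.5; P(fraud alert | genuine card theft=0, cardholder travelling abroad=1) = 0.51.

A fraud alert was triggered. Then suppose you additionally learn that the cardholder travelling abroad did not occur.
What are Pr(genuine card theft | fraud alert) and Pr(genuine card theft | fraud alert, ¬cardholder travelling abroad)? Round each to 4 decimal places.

Pr(genuine card theft | fraud alert) ≈ 0.3133; Pr(genuine card theft | fraud alert, ¬cardholder travelling abroad) ≈ 0.3521

P(fraud alert) = 0.08·0.92·0.96 + 0.51·0.92·0.04 + 0.5·0.08·0.96 + 0.75·0.08·0.04 = 0.070656 + 0.018768 + 0.038400 + 0.002400 = 0.130224
Of this, 0.040800 comes from 0.038400 + 0.002400 (the genuine card theft=true cases).
P(genuine card theft | fraud alert) = 0.040800 / 0.130224 ≈ 0.3133

Now also conditioning on cardholder travelling abroad≠true:
By total probability over both values of genuine card theft:
  P(fraud alert | ¬cardholder travelling abroad) = 0.08×0.92 + 0.5×0.08
        = 0.073600 + 0.040000 = 0.113600
Keeping only the genuine card theft-present terms gives 0.040000, so
  P(genuine card theft | fraud alert, ¬cardholder travelling abroad) = 0.040000 / 0.113600 ≈ 0.3521
Ruling out cardholder travelling abroad raises the posterior on genuine card theft — the flip side of explaining away.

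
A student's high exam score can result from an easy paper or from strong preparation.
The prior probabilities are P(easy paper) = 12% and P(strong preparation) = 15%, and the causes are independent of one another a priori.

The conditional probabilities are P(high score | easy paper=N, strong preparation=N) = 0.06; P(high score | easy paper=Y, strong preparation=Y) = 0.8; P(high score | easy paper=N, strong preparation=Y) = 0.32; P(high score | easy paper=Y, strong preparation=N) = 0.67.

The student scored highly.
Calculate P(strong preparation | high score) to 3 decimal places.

P(strong preparation | high score) ≈ 0.333

For the numerator, keep only strong preparation=true terms: 0.042240 + 0.014400 = 0.056640
Denominator P(high score): 0.06·0.88·0.85 + 0.32·0.88·0.15 + 0.67·0.12·0.85 + 0.8·0.12·0.15 = 0.169860
P(strong preparation | high score) = 0.056640/0.169860 ≈ 0.333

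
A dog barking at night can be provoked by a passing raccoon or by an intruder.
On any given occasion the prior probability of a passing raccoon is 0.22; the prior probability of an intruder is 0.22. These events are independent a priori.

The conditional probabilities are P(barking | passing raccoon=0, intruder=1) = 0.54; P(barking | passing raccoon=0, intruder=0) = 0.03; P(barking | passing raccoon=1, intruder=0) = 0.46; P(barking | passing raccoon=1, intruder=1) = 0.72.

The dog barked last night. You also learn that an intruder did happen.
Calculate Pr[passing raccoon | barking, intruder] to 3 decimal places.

P(barking | intruder) = 0.54*0.78 + 0.72*0.22 = 0.421200 + 0.158400 = 0.579600
The passing raccoon-present share is 0.72*0.22 = 0.158400.
Hence the posterior is 0.158400/0.579600 ≈ 0.273.

Pr[passing raccoon | barking, intruder] ≈ 0.273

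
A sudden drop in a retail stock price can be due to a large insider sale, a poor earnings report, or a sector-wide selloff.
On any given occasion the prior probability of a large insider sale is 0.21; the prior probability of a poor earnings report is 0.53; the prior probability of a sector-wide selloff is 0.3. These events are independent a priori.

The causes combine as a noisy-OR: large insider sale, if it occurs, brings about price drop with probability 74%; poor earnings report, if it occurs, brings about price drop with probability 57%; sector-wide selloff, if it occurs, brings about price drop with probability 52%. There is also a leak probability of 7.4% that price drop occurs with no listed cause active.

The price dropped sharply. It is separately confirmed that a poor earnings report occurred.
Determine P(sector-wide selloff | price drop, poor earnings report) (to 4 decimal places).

P(sector-wide selloff | price drop, poor earnings report) ≈ 0.3513

Under noisy-OR, P(price drop | causes) = 1 − (1−0.074)·∏(1−qᵢ) over the active causes.
P(price drop | poor earnings report) = 0.60182·0.79·0.7 + 0.808874·0.79·0.3 + 0.896473·0.21·0.7 + 0.950307·0.21·0.3 = 0.332806 + 0.191703 + 0.131782 + 0.059869 = 0.716160
The sector-wide selloff-present share is 0.191703 + 0.059869 = 0.251572.
P(sector-wide selloff | price drop, poor earnings report) = 0.251572 / 0.716160 ≈ 0.3513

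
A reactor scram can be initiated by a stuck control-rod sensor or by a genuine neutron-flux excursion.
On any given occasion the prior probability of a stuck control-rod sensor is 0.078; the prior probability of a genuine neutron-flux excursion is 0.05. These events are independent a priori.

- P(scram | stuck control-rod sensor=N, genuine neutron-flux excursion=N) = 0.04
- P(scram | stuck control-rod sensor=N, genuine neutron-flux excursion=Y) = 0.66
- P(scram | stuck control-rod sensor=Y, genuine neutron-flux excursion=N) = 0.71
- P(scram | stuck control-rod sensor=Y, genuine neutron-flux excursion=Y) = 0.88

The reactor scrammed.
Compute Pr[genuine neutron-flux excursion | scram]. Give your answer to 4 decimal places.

P(scram) = 0.04×0.922×0.95 + 0.66×0.922×0.05 + 0.71×0.078×0.95 + 0.88×0.078×0.05 = 0.035036 + 0.030426 + 0.052611 + 0.003432 = 0.121505
Restricting to configurations with genuine neutron-flux excursion present: 0.030426 + 0.003432 = 0.033858.
P(genuine neutron-flux excursion | scram) = 0.033858 / 0.121505 ≈ 0.2787

Pr[genuine neutron-flux excursion | scram] ≈ 0.2787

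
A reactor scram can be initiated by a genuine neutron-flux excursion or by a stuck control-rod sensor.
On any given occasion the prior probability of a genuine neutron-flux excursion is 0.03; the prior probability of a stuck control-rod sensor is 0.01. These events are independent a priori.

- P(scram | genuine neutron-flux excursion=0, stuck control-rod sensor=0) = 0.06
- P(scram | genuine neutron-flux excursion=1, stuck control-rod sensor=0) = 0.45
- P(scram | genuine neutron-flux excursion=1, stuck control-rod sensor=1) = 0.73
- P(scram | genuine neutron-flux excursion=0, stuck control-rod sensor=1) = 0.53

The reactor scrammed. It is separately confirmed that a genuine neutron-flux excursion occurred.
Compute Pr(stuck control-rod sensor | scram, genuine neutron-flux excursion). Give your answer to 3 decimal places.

Pr(stuck control-rod sensor | scram, genuine neutron-flux excursion) ≈ 0.016

Numerator (weight on configurations with stuck control-rod sensor): 0.73*0.01 = 0.007300
Denominator P(scram | genuine neutron-flux excursion): 0.45*0.99 + 0.73*0.01 = 0.452800
Posterior = 0.007300 / 0.452800 ≈ 0.016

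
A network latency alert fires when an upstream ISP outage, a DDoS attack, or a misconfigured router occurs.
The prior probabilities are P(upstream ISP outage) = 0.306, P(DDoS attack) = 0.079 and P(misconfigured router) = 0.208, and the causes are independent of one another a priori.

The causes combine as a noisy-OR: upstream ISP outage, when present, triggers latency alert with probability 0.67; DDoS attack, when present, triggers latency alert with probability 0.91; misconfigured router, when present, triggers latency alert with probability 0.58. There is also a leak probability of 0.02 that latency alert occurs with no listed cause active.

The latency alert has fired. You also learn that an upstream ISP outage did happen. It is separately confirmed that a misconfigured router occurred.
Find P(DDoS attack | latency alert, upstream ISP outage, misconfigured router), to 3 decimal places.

Under noisy-OR, P(latency alert | causes) = 1 − (1−0.02)·∏(1−qᵢ) over the active causes.
P(latency alert | upstream ISP outage, misconfigured router) = 0.864172·0.921 + 0.987775·0.079 = 0.795902 + 0.078034 = 0.873936
The DDoS attack-present share is 0.987775·0.079 = 0.078034.
Hence the posterior is 0.078034/0.873936 ≈ 0.089.

P(DDoS attack | latency alert, upstream ISP outage, misconfigured router) ≈ 0.089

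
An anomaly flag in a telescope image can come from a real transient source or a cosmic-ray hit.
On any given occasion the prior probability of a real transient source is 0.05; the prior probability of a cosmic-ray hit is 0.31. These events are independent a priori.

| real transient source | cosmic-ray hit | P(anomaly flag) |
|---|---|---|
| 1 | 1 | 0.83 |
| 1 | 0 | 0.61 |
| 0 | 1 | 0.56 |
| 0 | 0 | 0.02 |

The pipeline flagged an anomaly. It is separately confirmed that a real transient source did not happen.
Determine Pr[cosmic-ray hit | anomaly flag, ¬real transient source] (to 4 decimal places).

P(anomaly flag | ¬real transient source) = 0.02*0.69 + 0.56*0.31 = 0.013800 + 0.173600 = 0.187400
The cosmic-ray hit-present share is 0.56*0.31 = 0.173600.
P(cosmic-ray hit | anomaly flag, ¬real transient source) = 0.173600 / 0.187400 ≈ 0.9264

Pr[cosmic-ray hit | anomaly flag, ¬real transient source] ≈ 0.9264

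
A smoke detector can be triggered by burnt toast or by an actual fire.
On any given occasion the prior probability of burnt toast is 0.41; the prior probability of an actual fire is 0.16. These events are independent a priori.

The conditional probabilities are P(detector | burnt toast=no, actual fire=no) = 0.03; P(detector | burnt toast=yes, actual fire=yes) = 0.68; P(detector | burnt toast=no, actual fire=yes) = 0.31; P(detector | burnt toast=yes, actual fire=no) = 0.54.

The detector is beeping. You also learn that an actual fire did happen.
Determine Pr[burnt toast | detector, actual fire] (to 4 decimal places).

P(detector | actual fire) = 0.31*0.59 + 0.68*0.41 = 0.182900 + 0.278800 = 0.461700
Restricting to configurations with burnt toast present: 0.68*0.41 = 0.278800.
Hence the posterior is 0.278800/0.461700 ≈ 0.6039.

Pr[burnt toast | detector, actual fire] ≈ 0.6039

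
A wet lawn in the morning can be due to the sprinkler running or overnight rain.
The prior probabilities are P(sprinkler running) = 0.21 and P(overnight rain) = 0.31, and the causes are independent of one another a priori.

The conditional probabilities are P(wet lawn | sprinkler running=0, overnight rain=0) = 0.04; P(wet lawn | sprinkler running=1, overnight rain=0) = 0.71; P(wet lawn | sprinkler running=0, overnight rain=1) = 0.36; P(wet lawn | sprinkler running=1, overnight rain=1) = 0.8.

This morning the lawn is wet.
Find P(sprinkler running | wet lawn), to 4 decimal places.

By total probability over the 4 (sprinkler running, overnight rain) configurations:
  P(wet lawn) = 0.04×0.79×0.69 + 0.36×0.79×0.31 + 0.71×0.21×0.69 + 0.8×0.21×0.31
        = 0.021804 + 0.088164 + 0.102879 + 0.052080 = 0.264927
Keeping only the sprinkler running-present terms gives 0.154959, so
  P(sprinkler running | wet lawn) = 0.154959 / 0.264927 ≈ 0.5849

P(sprinkler running | wet lawn) ≈ 0.5849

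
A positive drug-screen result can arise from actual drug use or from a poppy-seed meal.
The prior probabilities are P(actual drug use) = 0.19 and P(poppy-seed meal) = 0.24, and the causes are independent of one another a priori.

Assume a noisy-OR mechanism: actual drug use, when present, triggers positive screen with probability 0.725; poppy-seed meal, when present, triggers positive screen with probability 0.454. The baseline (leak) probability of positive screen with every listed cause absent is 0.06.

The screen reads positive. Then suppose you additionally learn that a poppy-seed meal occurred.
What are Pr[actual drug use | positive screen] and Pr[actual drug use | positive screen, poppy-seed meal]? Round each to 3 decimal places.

Pr[actual drug use | positive screen] ≈ 0.526; Pr[actual drug use | positive screen, poppy-seed meal] ≈ 0.293

Under noisy-OR, P(positive screen | causes) = 1 − (1−0.06)·∏(1−qᵢ) over the active causes.
P(positive screen) = 0.06·0.81·0.76 + 0.48676·0.81·0.24 + 0.7415·0.19·0.76 + 0.858859·0.19·0.24 = 0.036936 + 0.094626 + 0.107073 + 0.039164 = 0.277799
The actual drug use-present share is 0.107073 + 0.039164 = 0.146237.
P(actual drug use | positive screen) = 0.146237 / 0.277799 ≈ 0.526

Now also conditioning on poppy-seed meal=true:
P(positive screen | poppy-seed meal) = 0.48676*0.81 + 0.858859*0.19 = 0.394276 + 0.163183 = 0.557459
The actual drug use-present share is 0.858859*0.19 = 0.163183.
P(actual drug use | positive screen, poppy-seed meal) = 0.163183 / 0.557459 ≈ 0.293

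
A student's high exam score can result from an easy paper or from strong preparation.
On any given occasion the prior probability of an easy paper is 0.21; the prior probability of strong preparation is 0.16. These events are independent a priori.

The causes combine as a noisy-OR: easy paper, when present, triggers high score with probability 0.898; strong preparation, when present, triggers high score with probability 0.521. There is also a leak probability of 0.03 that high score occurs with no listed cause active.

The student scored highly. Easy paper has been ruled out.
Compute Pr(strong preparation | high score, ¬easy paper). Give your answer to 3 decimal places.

Pr(strong preparation | high score, ¬easy paper) ≈ 0.773

Under noisy-OR, P(high score | causes) = 1 − (1−0.03)·∏(1−qᵢ) over the active causes.
P(high score | ¬easy paper) = 0.03×0.84 + 0.53537×0.16 = 0.025200 + 0.085659 = 0.110859
The strong preparation-present share is 0.53537×0.16 = 0.085659.
Hence the posterior is 0.085659/0.110859 ≈ 0.773.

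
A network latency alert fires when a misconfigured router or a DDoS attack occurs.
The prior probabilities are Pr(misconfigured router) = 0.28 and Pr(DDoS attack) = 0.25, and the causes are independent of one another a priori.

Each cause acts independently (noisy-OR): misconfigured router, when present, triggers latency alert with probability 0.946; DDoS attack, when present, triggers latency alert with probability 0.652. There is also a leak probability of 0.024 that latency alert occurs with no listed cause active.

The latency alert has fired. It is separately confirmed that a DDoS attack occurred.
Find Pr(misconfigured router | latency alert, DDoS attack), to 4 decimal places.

Under noisy-OR, P(latency alert | causes) = 1 − (1−0.024)·∏(1−qᵢ) over the active causes.
Enumerate both values of misconfigured router and weight by the priors:
  P(latency alert | DDoS attack) = 0.660352*0.72 + 0.981659*0.28
        = 0.475453 + 0.274865 = 0.750318
The terms with misconfigured router present sum to 0.274865, so
  P(misconfigured router | latency alert, DDoS attack) = 0.274865 / 0.750318 ≈ 0.3663

Pr(misconfigured router | latency alert, DDoS attack) ≈ 0.3663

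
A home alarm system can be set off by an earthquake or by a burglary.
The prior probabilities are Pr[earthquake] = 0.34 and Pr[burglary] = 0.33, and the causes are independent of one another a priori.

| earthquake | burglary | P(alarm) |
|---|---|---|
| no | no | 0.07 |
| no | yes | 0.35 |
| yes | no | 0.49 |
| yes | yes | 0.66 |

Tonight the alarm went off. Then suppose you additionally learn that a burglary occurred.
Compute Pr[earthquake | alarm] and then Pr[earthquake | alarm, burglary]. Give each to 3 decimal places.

By total probability over the 4 (earthquake, burglary) configurations:
  P(alarm) = 0.07*0.66*0.67 + 0.35*0.66*0.33 + 0.49*0.34*0.67 + 0.66*0.34*0.33
        = 0.030954 + 0.076230 + 0.111622 + 0.074052 = 0.292858
The terms with earthquake present sum to 0.185674, so
  P(earthquake | alarm) = 0.185674 / 0.292858 ≈ 0.634

With the extra evidence:
Numerator (weight on configurations with earthquake): 0.66×0.34 = 0.224400
Normalizer over all consistent configurations: 0.35×0.66 + 0.66×0.34 = 0.455400
P(earthquake | alarm, burglary) = 0.224400/0.455400 ≈ 0.493
— burglary explains away the evidence for earthquake.

Pr[earthquake | alarm] ≈ 0.634; Pr[earthquake | alarm, burglary] ≈ 0.493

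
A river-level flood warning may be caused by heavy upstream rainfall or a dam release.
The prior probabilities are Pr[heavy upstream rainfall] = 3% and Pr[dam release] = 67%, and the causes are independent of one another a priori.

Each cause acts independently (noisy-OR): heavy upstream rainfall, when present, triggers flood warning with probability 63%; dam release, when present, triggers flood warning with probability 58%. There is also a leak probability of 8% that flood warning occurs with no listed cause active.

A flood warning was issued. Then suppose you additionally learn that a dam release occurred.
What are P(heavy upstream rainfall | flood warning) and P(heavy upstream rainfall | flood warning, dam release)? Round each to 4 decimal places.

Under noisy-OR, P(flood warning | causes) = 1 − (1−0.08)·∏(1−qᵢ) over the active causes.
Sum P(flood warning|·) weighted by the priors over the 4 (heavy upstream rainfall, dam release) configurations:
  P(flood warning) = 0.08·0.97·0.33 + 0.6136·0.97·0.67 + 0.6596·0.03·0.33 + 0.857032·0.03·0.67
        = 0.025608 + 0.398779 + 0.006530 + 0.017226 = 0.448143
Keeping only the heavy upstream rainfall-present terms gives 0.023756, so
  P(heavy upstream rainfall | flood warning) = 0.023756 / 0.448143 ≈ 0.0530

Now condition on the additional information:
P(flood warning | dam release) = 0.6136×0.97 + 0.857032×0.03 = 0.595192 + 0.025711 = 0.620903
Restricting to configurations with heavy upstream rainfall present: 0.857032×0.03 = 0.025711.
Hence the posterior is 0.025711/0.620903 ≈ 0.0414.

P(heavy upstream rainfall | flood warning) ≈ 0.0530; P(heavy upstream rainfall | flood warning, dam release) ≈ 0.0414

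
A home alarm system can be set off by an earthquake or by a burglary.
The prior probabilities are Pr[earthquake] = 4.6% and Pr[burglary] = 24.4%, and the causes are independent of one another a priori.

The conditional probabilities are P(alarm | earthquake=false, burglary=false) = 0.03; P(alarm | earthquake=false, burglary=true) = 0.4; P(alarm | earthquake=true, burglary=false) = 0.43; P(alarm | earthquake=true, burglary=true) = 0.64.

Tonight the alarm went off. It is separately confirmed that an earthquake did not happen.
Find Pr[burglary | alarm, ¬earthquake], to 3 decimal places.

For the numerator, keep only burglary=true terms: 0.4*0.244 = 0.097600
Normalizer over all consistent configurations: 0.03*0.756 + 0.4*0.244 = 0.120280
P(burglary | alarm, ¬earthquake) = 0.097600/0.120280 ≈ 0.811

Pr[burglary | alarm, ¬earthquake] ≈ 0.811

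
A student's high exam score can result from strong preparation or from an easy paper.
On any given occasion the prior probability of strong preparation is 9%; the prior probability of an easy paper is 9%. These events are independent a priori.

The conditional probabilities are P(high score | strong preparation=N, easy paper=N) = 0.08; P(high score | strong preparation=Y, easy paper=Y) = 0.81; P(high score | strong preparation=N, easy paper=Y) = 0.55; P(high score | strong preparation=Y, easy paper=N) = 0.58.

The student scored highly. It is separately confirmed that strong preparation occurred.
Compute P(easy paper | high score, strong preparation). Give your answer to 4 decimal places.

For the numerator, keep only easy paper=true terms: 0.81*0.09 = 0.072900
Denominator P(high score | strong preparation): 0.58*0.91 + 0.81*0.09 = 0.600700
Posterior = 0.072900 / 0.600700 ≈ 0.1214

P(easy paper | high score, strong preparation) ≈ 0.1214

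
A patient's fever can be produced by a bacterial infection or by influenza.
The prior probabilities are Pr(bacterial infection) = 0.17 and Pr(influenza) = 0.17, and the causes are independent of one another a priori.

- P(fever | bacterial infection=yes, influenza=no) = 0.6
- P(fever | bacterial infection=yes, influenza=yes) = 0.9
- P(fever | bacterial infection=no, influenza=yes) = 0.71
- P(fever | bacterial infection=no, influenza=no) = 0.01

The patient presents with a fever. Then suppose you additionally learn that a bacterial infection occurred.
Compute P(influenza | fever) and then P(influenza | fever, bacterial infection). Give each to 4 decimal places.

P(influenza | fever) ≈ 0.5795; P(influenza | fever, bacterial infection) ≈ 0.2350

Sum P(fever|·) weighted by the priors over the 4 (bacterial infection, influenza) configurations:
  P(fever) = 0.01*0.83*0.83 + 0.71*0.83*0.17 + 0.6*0.17*0.83 + 0.9*0.17*0.17
        = 0.006889 + 0.100181 + 0.084660 + 0.026010 = 0.217740
The terms with influenza present sum to 0.126191, so
  P(influenza | fever) = 0.126191 / 0.217740 ≈ 0.5795

Now condition on the additional information:
By total probability over both values of influenza:
  P(fever | bacterial infection) = 0.6*0.83 + 0.9*0.17
        = 0.498000 + 0.153000 = 0.651000
Keeping only the influenza-present terms gives 0.153000, so
  P(influenza | fever, bacterial infection) = 0.153000 / 0.651000 ≈ 0.2350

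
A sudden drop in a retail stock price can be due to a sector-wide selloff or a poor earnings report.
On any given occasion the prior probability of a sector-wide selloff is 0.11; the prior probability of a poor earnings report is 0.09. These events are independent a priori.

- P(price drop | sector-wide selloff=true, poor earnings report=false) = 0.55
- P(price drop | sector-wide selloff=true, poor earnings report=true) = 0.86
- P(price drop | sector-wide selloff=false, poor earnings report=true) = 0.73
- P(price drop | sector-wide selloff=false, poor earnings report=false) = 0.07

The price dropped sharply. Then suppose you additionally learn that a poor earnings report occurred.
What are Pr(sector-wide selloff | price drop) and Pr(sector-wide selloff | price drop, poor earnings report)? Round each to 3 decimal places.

P(price drop) = 0.07×0.89×0.91 + 0.73×0.89×0.09 + 0.55×0.11×0.91 + 0.86×0.11×0.09 = 0.056693 + 0.058473 + 0.055055 + 0.008514 = 0.178735
The sector-wide selloff-present share is 0.055055 + 0.008514 = 0.063569.
P(sector-wide selloff | price drop) = 0.063569 / 0.178735 ≈ 0.356

With the extra evidence:
For the numerator, keep only sector-wide selloff=true terms: 0.86*0.11 = 0.094600
The normalizing constant is 0.73*0.89 + 0.86*0.11 = 0.744300
P(sector-wide selloff | price drop, poor earnings report) = 0.094600/0.744300 ≈ 0.127

Pr(sector-wide selloff | price drop) ≈ 0.356; Pr(sector-wide selloff | price drop, poor earnings report) ≈ 0.127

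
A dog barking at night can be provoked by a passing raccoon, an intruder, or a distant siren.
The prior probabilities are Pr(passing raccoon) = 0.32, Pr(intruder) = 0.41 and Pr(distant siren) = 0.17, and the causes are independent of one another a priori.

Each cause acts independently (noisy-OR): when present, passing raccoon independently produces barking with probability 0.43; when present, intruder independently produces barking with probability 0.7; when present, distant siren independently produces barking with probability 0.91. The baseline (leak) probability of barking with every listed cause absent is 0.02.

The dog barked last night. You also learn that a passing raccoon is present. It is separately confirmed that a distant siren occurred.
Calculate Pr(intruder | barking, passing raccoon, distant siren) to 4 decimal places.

Pr(intruder | barking, passing raccoon, distant siren) ≈ 0.4188

Under noisy-OR, P(barking | causes) = 1 − (1−0.02)·∏(1−qᵢ) over the active causes.
Weight on intruder=true, given the evidence: 0.984918*0.41 = 0.403816
The normalizing constant is 0.949726*0.59 + 0.984918*0.41 = 0.964154
P(intruder | barking, passing raccoon, distant siren) = 0.403816/0.964154 ≈ 0.4188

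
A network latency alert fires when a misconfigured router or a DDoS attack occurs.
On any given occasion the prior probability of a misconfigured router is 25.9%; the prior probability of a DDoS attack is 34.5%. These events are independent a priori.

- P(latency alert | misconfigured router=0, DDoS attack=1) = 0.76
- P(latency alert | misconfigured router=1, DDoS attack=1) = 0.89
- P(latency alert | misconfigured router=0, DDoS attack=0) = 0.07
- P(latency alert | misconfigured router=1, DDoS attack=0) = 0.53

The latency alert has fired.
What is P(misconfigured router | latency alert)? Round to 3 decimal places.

Weight on misconfigured router=true, given the evidence: 0.089912 + 0.079526 = 0.169438
The normalizing constant is 0.07*0.741*0.655 + 0.76*0.741*0.345 + 0.53*0.259*0.655 + 0.89*0.259*0.345 = 0.397703
Posterior = 0.169438 / 0.397703 ≈ 0.426

P(misconfigured router | latency alert) ≈ 0.426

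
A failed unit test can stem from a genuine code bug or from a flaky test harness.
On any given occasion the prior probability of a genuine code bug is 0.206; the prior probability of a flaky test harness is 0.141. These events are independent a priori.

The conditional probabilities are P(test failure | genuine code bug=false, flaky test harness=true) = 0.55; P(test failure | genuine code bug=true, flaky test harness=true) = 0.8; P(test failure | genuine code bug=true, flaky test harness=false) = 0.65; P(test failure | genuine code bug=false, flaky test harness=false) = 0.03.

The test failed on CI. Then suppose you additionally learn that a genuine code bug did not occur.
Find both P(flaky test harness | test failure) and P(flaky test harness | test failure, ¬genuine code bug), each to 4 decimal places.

Numerator (weight on configurations with flaky test harness): 0.061575 + 0.023237 = 0.084812
Denominator P(test failure): 0.03*0.794*0.859 + 0.55*0.794*0.141 + 0.65*0.206*0.859 + 0.8*0.206*0.141 = 0.220293
Posterior = 0.084812 / 0.220293 ≈ 0.3850

With the extra evidence:
P(test failure | ¬genuine code bug) = 0.03·0.859 + 0.55·0.141 = 0.025770 + 0.077550 = 0.103320
Restricting to configurations with flaky test harness present: 0.55·0.141 = 0.077550.
So P(flaky test harness | test failure, ¬genuine code bug) = 0.077550/0.103320 ≈ 0.7506.
Ruling out genuine code bug raises the posterior on flaky test harness — the flip side of explaining away.

P(flaky test harness | test failure) ≈ 0.3850; P(flaky test harness | test failure, ¬genuine code bug) ≈ 0.7506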